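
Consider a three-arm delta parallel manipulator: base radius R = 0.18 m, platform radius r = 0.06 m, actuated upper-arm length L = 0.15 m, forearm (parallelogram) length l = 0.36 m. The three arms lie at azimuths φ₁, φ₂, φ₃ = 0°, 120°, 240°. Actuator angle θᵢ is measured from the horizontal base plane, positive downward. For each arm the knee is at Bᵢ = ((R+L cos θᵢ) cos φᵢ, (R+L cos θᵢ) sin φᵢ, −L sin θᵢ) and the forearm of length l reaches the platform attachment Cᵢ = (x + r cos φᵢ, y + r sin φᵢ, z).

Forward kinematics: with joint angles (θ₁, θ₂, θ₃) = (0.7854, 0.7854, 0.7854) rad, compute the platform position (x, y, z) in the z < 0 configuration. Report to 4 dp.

φ1=0.0°: virtual centre (0.2261, 0.0000, -0.1061), radius l
φ2=120.0°: virtual centre (-0.1130, 0.1958, -0.1061), radius l
S3 = (0.2261·cos240.0°, 0.2261·sin240.0°, -0.1061) = (-0.1130, -0.1958, -0.1061)
subtract pairs → two planes through P
plane₁₂: -0.6782x+0.3916y+0.0000z = 0.0000
det = 0.5311;  x = 0.0000+0.0000z,  y = 0.0000+0.0000z
into |P−S₁|² = l²: 1.0000z² + 0.2121z + -0.0672 = 0;  Δ = 0.3140;  z = -0.3862 or 0.1741 → z<0 root = -0.3862
x = 0.0000, y = 0.0000

(0.0000, 0.0000, -0.3862)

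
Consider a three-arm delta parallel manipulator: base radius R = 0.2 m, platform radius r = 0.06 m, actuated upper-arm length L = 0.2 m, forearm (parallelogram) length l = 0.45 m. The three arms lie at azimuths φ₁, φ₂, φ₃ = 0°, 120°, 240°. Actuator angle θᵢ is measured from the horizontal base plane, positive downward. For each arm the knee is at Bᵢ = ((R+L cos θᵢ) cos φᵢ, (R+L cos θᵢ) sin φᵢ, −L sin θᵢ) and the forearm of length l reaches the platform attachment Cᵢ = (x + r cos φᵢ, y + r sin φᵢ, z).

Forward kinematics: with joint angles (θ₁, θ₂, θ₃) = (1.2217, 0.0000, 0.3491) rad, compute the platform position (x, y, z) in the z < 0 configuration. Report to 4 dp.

arm 1 at φ=0.0°: ρ1 = 0.2084;  S1 = (0.2084, 0.0000, -0.1879)
arm 2 at φ=120.0°: ρ2 = 0.3400;  S2 = (-0.1700, 0.2944, 0.0000)
arm 3 at φ=240.0°: ρ3 = 0.3279;  S3 = (-0.1640, -0.2840, -0.0684)
|S₂|²−|S₁|² = 0.0368;  |S₃|²−|S₁|² = 0.0335
linear system: -0.7568x+0.5889y = 0.0368−0.3759z; -0.7448x+-0.5680y = 0.0335−0.2391z
Cramer: x(z) = -0.0468+0.4079z;  y(z) = 0.0024-0.1140z
sphere 1 gives Az²+Bz+C=0 with A=1.1794, B=0.1671, C=-0.1020;  B²−4AC=0.5093;  roots -0.3734, 0.2317;  negative root z = -0.3734
x = -0.1991, y = 0.0450

(-0.1991, 0.0450, -0.3734)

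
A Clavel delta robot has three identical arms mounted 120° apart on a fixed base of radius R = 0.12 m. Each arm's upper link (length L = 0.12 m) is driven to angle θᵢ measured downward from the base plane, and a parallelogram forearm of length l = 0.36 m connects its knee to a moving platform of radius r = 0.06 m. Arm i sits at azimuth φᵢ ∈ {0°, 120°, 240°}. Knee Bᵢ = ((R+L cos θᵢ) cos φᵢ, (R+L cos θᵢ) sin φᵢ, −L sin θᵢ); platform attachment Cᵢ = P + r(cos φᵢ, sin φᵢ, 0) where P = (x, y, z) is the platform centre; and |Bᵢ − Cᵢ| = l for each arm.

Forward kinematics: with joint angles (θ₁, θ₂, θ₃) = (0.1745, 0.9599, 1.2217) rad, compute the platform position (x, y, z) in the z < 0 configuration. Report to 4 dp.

φ1=0.0°: virtual centre (0.1782, 0.0000, -0.0208), radius l
φ2=120.0°: virtual centre (-0.0644, 0.1116, -0.0983), radius l
S3 = (0.1010·cos240.0°, 0.1010·sin240.0°, -0.1128) = (-0.0505, -0.0875, -0.1128)
eliminate P² terms by subtracting sphere 1 from 2 and 3
linear system: -0.4852x+0.2231y = -0.0059−-0.1549z; -0.4574x+-0.1750y = -0.0093−-0.1839z
Cramer: x(z) = 0.0166-0.3644z;  y(z) = 0.0095-0.0981z
sphere 1 gives Az²+Bz+C=0 with A=1.1424, B=0.1576, C=-0.1030;  B²−4AC=0.4953;  roots -0.3770, 0.2391;  negative root z = -0.3770
x = 0.1540, y = 0.0465

(0.1540, 0.0465, -0.3770)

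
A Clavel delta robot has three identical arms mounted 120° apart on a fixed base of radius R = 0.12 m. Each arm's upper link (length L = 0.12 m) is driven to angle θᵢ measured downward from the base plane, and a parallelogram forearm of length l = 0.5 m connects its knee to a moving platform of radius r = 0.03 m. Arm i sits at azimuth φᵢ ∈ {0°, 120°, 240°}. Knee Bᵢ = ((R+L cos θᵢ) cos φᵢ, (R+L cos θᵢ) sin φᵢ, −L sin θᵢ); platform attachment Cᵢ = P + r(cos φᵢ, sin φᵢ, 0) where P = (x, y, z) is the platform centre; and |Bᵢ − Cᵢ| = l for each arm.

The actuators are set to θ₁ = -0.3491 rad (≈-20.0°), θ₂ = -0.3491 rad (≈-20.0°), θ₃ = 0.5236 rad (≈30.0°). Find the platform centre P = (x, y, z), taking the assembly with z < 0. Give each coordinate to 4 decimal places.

φ1=0.0°: virtual centre (0.2028, 0.0000, 0.0410), radius l
φ2=120.0°: virtual centre (-0.1014, 0.1756, 0.0410), radius l
arm 3 at φ=240.0°: (R−r)+L cos θ3 = 0.1939;  centre 3 = (-0.0970, -0.1679, -0.0600)
|centre ₂|²−|centre ₁|² = 0.0000;  |centre ₃|²−|centre ₁|² = -0.0016
[-0.6083 0.3512 0.0000]·P = 0.0000;  [-0.5994 -0.3359 -0.2021]·P = -0.0016
det = 0.4148;  x = 0.0013+-0.1711z,  y = 0.0023+-0.2963z
quadratic in z: (1.1171)z²+(-0.0146)z+(-0.2077)=0, √Δ=0.9636 → z ∈ {-0.4248, 0.4378}; z = -0.4248 (taking z<0)
x = 0.0740, y = 0.1282

(0.0740, 0.1282, -0.4248)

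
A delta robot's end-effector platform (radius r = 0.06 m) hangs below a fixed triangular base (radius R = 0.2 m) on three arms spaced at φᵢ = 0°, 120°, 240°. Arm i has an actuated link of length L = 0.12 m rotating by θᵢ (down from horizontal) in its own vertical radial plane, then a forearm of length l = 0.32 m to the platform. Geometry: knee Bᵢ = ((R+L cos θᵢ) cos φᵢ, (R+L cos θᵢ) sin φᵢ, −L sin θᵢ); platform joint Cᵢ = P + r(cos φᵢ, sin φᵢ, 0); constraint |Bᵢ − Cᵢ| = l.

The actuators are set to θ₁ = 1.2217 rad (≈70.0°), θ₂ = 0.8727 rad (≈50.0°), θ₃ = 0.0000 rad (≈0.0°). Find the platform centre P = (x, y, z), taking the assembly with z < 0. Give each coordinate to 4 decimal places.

(-0.0840, -0.0718, -0.2771)

φ1=0.0°: virtual centre (0.1810, 0.0000, -0.1128), radius l
arm 2 at φ=120.0°: e+L cos θ2 = 0.2171;  S2 = (-0.1086, 0.1880, -0.0919)
arm 3 at φ=240.0°: e+L cos θ3 = 0.2600;  S3 = (-0.1300, -0.2252, 0.0000)
subtract pairs → two planes through P
linear system: -0.5792x+0.3761y = 0.0101−0.0417z; -0.6221x+-0.4503y = 0.0221−0.2255z
det = 0.4948;  x = -0.0260+0.2093z,  y = -0.0132+0.2116z
quadratic in z: (1.0886)z²+(0.1333)z+(-0.0466)=0, √Δ=0.4700 → z ∈ {-0.2771, 0.1546}; z = -0.2771 (taking z<0)
x = -0.0840, y = -0.0718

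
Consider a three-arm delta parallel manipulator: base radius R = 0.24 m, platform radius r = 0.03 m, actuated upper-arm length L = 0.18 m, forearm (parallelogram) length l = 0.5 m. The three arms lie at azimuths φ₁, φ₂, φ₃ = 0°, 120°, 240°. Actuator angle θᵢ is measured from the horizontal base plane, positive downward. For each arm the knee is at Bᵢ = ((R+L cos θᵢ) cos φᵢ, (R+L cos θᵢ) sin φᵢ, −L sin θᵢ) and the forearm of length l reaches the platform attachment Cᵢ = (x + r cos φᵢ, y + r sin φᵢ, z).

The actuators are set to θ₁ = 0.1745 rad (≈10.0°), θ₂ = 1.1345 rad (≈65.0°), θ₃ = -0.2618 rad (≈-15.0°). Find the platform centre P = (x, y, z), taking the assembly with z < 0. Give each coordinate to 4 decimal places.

φ1=0.0°: virtual centre (0.3873, 0.0000, -0.0313), radius l
arm 2 at φ=120.0°: (R−r)+L cos θ2 = 0.2861;  S2 = (-0.1430, 0.2477, -0.1631)
S3 = (0.3839·cos240.0°, 0.3839·sin240.0°, 0.0466) = (-0.1919, -0.3324, 0.0466)
eliminate P² terms by subtracting sphere 1 from 2 and 3
plane₁₂: -1.0606x+0.4955y+-0.2638z = -0.0425
Cramer: x(z) = 0.0226-0.0768z;  y(z) = -0.0373+0.3680z
quadratic in z: (1.1413)z²+(0.0911)z+(-0.1147)=0, √Δ=0.7293 → z ∈ {-0.3594, 0.2796}; z = -0.3594 (taking z<0)
x = 0.0502, y = -0.1695

(0.0502, -0.1695, -0.3594)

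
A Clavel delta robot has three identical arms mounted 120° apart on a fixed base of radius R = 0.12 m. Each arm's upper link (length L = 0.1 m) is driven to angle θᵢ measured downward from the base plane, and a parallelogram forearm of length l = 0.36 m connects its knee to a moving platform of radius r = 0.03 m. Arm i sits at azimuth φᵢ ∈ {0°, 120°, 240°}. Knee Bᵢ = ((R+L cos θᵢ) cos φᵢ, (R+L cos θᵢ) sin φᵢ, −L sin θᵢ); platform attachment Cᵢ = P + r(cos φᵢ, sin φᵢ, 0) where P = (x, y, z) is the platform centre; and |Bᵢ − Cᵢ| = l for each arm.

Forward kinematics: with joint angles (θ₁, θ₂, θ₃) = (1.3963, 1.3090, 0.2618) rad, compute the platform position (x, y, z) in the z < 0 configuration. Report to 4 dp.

(-0.0800, -0.1168, -0.3828)

centre 1 = (0.1074·cos0.0°, 0.1074·sin0.0°, -0.0985) = (0.1074, 0.0000, -0.0985)
φ2=120.0°: virtual centre (-0.0579, 0.1004, -0.0966), radius l
centre 3 = (0.1866·cos240.0°, 0.1866·sin240.0°, -0.0259) = (-0.0933, -0.1616, -0.0259)
eliminate P² terms by subtracting sphere 1 from 2 and 3
linear system: -0.3306x+0.2007y = 0.0015−0.0038z; -0.4013x+-0.3232y = 0.0143−0.1452z
Cramer: x(z) = -0.0179+0.1620z;  y(z) = -0.0219+0.2481z
quadratic in z: (1.0878)z²+(0.1455)z+(-0.1037)=0, √Δ=0.6874 → z ∈ {-0.3828, 0.2491}; z = -0.3828 (taking z<0)
x = -0.0800, y = -0.1168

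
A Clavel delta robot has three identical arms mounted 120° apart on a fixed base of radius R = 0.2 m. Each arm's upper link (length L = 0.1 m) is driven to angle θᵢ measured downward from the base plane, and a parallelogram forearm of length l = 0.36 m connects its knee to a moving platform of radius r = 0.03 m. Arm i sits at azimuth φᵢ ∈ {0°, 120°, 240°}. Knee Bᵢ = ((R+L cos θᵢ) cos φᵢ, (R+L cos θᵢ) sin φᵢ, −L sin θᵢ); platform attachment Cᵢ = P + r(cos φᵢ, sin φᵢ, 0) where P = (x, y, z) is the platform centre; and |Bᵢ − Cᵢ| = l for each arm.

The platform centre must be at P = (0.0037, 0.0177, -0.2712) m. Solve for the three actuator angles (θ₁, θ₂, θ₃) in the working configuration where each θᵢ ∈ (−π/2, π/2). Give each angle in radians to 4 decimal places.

θ₁ = 0.2619, θ₂ = 0.1746, θ₃ = 0.4367

rotate P by −φ1: (0.0037, 0.0177, -0.2712)
  e−x'=0.1663;  (l²−L²−(e−x')²−y'²−z²)/2L = 0.0904
  γ=atan2(-0.2712,0.1663)=-1.0207;  ψ=arccos(0.2842)=1.2826;  θ1=γ+ψ≈0.2619
rotate P by −φ2: (0.0135, -0.0121, -0.2712)
  e−x'=0.1565;  (l²−L²−(e−x')²−y'²−z²)/2L = 0.1070
  √(A²+B²)=0.3131;  θ2 = -1.0474+1.2219 ≈ 0.1746
arm 3 (φ=240.0°): x'=-0.0172, y'=-0.0056
  e−x'=0.1872;  (l²−L²−(e−x')²−y'²−z²)/2L = 0.0549
  γ=atan2(-0.2712,0.1872)=-0.9667;  ψ=arccos(0.1666)=1.4034;  θ3=γ+ψ≈0.4367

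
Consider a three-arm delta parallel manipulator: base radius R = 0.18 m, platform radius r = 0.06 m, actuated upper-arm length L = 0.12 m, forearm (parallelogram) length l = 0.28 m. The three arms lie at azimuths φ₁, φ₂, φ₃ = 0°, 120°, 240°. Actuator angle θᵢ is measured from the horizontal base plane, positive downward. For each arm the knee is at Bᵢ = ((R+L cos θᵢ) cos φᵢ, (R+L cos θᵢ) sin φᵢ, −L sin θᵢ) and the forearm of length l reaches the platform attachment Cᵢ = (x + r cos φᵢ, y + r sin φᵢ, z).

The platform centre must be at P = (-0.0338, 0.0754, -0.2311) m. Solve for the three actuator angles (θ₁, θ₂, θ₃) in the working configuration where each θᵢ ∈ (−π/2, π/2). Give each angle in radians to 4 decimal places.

θ₁ = 0.8724, θ₂ = -0.0004, θ₃ = 0.9599

φ1=0.0° → target in arm frame (-0.0338, 0.0754)
  e−x'=0.1538;  (l²−L²−(e−x')²−y'²−z²)/2L = -0.0781
  √(A²+B²)=0.2776;  θ1 = -0.9836+1.8560 ≈ 0.8724
arm 2 (φ=120.0°): x'=0.0822, y'=-0.0084
  A=0.0378, B=-0.2311, C=(l²−L²−A²−y'²−z²)/(2L)=0.0379
  γ=atan2(-0.2311,0.0378)=-1.4087;  ψ=arccos(0.1618)=1.4083;  θ2=γ+ψ≈-0.0004
arm 3 (φ=240.0°): x'=-0.0484, y'=-0.0670
  A cos θ + B sin θ = C:  0.1684·cos θ + -0.2311·sin θ = -0.0927
  √(A²+B²)=0.2859;  θ3 = -0.9411+1.9010 ≈ 0.9599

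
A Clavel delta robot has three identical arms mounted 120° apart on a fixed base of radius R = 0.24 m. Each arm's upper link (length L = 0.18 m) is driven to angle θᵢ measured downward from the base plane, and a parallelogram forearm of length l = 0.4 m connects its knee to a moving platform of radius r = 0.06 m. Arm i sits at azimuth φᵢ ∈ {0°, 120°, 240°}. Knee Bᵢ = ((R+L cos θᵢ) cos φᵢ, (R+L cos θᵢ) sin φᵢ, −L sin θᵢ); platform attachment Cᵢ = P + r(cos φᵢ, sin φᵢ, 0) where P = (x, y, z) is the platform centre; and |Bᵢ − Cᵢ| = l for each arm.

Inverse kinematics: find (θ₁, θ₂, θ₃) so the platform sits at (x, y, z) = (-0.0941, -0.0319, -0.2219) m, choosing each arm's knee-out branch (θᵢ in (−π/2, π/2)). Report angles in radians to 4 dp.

arm 1 (φ=0.0°): x'=-0.0941, y'=-0.0319
  A cos θ + B sin θ = C:  0.2741·cos θ + -0.2219·sin θ = 0.0061
  θ1 = atan2(B,A) + arccos(C/0.3527) = 0.8728
φ2=120.0° → target in arm frame (0.0194, 0.0974)
  A cos θ + B sin θ = C:  0.1606·cos θ + -0.2219·sin θ = 0.1197
  γ=atan2(-0.2219,0.1606)=-0.9444;  ψ=arccos(0.4369)=1.1187;  θ2=γ+ψ≈0.1743
φ3=240.0° → target in arm frame (0.0747, -0.0655)
  A cos θ + B sin θ = C:  0.1053·cos θ + -0.2219·sin θ = 0.1749
  θ3 = atan2(B,A) + arccos(C/0.2456) = -0.3494

θ₁ = 0.8728, θ₂ = 0.1743, θ₃ = -0.3494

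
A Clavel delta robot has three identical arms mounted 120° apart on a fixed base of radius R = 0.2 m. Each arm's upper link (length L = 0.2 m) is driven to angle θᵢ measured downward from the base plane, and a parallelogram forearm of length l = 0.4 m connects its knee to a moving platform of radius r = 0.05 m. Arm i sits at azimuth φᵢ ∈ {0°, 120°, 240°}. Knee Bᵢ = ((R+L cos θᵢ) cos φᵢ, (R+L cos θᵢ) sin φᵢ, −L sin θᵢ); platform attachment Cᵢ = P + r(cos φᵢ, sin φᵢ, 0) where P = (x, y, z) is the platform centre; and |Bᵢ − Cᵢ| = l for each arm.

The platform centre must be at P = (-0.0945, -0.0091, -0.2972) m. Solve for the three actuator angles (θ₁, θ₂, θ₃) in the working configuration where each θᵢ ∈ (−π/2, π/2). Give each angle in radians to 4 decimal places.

arm 1 (φ=0.0°): x'=-0.0945, y'=-0.0091
  e−x'=0.2445;  (l²−L²−(e−x')²−y'²−z²)/2L = -0.0705
  √(A²+B²)=0.3848;  θ1 = -0.8824+1.7550 ≈ 0.8726
arm 2 (φ=120.0°): x'=0.0394, y'=0.0864
  e−x'=0.1106;  (l²−L²−(e−x')²−y'²−z²)/2L = 0.0299
  √(A²+B²)=0.3171;  θ2 = -1.2144+1.4763 ≈ 0.2618
arm 3 (φ=240.0°): x'=0.0551, y'=-0.0773
  A cos θ + B sin θ = C:  0.0949·cos θ + -0.2972·sin θ = 0.0417
  √(A²+B²)=0.3120;  θ3 = -1.2618+1.4366 ≈ 0.1748

θ₁ = 0.8726, θ₂ = 0.2618, θ₃ = 0.1748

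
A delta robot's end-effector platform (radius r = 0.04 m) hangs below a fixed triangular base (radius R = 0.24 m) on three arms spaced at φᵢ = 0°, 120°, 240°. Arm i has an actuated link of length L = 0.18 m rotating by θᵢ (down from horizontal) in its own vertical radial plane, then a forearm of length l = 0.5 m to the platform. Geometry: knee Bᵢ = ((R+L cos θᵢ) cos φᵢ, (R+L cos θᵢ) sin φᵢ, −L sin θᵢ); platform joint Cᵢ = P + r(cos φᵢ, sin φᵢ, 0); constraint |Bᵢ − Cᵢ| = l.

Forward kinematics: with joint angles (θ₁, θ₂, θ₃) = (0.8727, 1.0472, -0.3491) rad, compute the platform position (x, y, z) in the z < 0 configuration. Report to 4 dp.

(-0.0694, -0.1766, -0.4035)

φ1=0.0°: virtual centre (0.3157, 0.0000, -0.1379), radius l
centre 2 = (0.2900·cos120.0°, 0.2900·sin120.0°, -0.1559) = (-0.1450, 0.2511, -0.1559)
arm 3 at φ=240.0°: e+L cos θ3 = 0.3691;  centre 3 = (-0.1846, -0.3197, 0.0616)
subtract pairs → two planes through P
linear system: -0.9214x+0.5023y = -0.0103−-0.0360z; -1.0005x+-0.6394y = 0.0214−0.3989z
Cramer: x(z) = -0.0038+0.1625z;  y(z) = -0.0275+0.3697z
into |P−centre ₁|² = l²: 1.1631z² + 0.1517z + -0.1281 = 0;  Δ = 0.6191;  z = -0.4035 or 0.2731 → z<0 root = -0.4035
x = -0.0694, y = -0.1766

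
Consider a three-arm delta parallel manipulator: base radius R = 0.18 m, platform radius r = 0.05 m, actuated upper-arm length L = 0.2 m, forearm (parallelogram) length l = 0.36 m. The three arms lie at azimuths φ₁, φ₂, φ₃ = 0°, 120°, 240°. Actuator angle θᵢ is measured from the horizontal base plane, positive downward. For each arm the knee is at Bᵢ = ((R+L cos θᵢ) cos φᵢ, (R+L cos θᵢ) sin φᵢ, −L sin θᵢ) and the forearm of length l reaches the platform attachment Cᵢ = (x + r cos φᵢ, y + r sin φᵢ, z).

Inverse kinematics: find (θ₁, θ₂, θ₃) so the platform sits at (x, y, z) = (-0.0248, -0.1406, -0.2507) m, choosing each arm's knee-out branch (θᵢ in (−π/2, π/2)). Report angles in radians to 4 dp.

rotate P by −φ1: (-0.0248, -0.1406, -0.2507)
  A cos θ + B sin θ = C:  0.1548·cos θ + -0.2507·sin θ = -0.0425
  γ=atan2(-0.2507,0.1548)=-1.0176;  ψ=arccos(-0.1441)=1.7154;  θ1=γ+ψ≈0.6978
arm 2 (φ=120.0°): x'=-0.1094, y'=0.0918
  A=0.2394, B=-0.2507, C=(l²−L²−A²−y'²−z²)/(2L)=-0.0974
  θ2 = atan2(B,A) + arccos(C/0.3466) = 1.0472
arm 3 (φ=240.0°): x'=0.1342, y'=0.0488
  A cos θ + B sin θ = C:  -0.0042·cos θ + -0.2507·sin θ = 0.0609
  √(A²+B²)=0.2507;  θ3 = -1.5874+1.3256 ≈ -0.2618

θ₁ = 0.6978, θ₂ = 1.0472, θ₃ = -0.2618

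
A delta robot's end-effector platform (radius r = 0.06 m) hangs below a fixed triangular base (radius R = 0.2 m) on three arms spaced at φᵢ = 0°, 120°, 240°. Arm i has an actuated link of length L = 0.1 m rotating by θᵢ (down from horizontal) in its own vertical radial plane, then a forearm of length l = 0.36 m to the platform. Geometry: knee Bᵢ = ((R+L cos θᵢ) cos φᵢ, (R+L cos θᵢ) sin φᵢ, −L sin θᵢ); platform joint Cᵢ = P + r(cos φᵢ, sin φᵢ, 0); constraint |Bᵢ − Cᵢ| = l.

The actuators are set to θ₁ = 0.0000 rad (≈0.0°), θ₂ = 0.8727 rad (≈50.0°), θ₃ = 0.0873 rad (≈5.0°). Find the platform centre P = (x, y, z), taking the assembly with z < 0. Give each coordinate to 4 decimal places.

(0.0461, -0.0672, -0.2958)

φ1=0.0°: virtual centre (0.2400, 0.0000, 0.0000), radius l
arm 2 at φ=120.0°: e+L cos θ2 = 0.2043;  centre 2 = (-0.1021, 0.1769, -0.0766)
arm 3 at φ=240.0°: e+L cos θ3 = 0.2396;  centre 3 = (-0.1198, -0.2075, -0.0087)
eliminate P² terms by subtracting sphere 1 from 2 and 3
plane₁₂: -0.6843x+0.3538y+-0.1532z = -0.0100
det = 0.5386;  x = 0.0078+-0.1295z,  y = -0.0132+0.1825z
into |P−centre ₁|² = l²: 1.0501z² + 0.0553z + -0.0755 = 0;  Δ = 0.3202;  z = -0.2958 or 0.2431 → z<0 root = -0.2958
x = 0.0461, y = -0.0672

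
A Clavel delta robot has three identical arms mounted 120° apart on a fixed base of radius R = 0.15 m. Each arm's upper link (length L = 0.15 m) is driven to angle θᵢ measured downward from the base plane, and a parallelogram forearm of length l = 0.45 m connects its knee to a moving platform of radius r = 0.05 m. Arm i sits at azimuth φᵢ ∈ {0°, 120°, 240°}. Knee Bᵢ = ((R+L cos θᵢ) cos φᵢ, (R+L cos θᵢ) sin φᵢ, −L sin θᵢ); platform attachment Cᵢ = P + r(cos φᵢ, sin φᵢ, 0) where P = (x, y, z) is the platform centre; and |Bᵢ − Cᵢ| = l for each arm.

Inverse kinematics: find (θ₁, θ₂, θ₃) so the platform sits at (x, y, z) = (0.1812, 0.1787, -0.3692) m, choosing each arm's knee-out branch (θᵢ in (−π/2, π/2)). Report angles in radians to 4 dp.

θ₁ = -0.2620, θ₂ = 0.2615, θ₃ = 1.3088

rotate P by −φ1: (0.1812, 0.1787, -0.3692)
  A cos θ + B sin θ = C:  -0.0812·cos θ + -0.3692·sin θ = 0.0172
  θ1 = atan2(B,A) + arccos(C/0.3780) = -0.2620
rotate P by −φ2: (0.0642, -0.2463, -0.3692)
  A cos θ + B sin θ = C:  0.0358·cos θ + -0.3692·sin θ = -0.0608
  θ2 = atan2(B,A) + arccos(C/0.3709) = 0.2615
arm 3 (φ=240.0°): x'=-0.2454, y'=0.0676
  A cos θ + B sin θ = C:  0.3454·cos θ + -0.3692·sin θ = -0.2672
  γ=atan2(-0.3692,0.3454)=-0.8188;  ψ=arccos(-0.5285)=2.1276;  θ3=γ+ψ≈1.3088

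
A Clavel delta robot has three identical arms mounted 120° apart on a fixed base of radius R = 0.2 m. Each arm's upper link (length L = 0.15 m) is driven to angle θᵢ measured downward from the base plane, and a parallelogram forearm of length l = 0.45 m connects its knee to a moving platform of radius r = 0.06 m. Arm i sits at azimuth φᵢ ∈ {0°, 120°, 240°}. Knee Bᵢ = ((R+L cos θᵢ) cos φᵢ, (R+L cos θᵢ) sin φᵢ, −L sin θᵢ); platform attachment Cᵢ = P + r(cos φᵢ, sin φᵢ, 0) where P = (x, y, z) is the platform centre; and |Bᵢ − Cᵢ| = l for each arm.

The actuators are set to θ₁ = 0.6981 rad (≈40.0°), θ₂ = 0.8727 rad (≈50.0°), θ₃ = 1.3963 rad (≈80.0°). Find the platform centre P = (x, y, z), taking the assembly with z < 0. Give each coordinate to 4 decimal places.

arm 1 at φ=0.0°: (R−r)+L cos θ1 = 0.2549;  centre 1 = (0.2549, 0.0000, -0.0964)
φ2=120.0°: virtual centre (-0.1182, 0.2047, -0.1149), radius l
φ3=240.0°: virtual centre (-0.0830, -0.1438, -0.1477), radius l
|centre ₂|²−|centre ₁|² = -0.0052;  |centre ₃|²−|centre ₁|² = -0.0249
[-0.7462 0.4095 -0.0370]·P = -0.0052;  [-0.6759 -0.2876 -0.1026]·P = -0.0249
Cramer: x(z) = 0.0238-0.1072z;  y(z) = 0.0307-0.1050z
sphere 1 gives Az²+Bz+C=0 with A=1.0225, B=0.2359, C=-0.1388;  B²−4AC=0.6235;  roots -0.5015, 0.2708;  negative root z = -0.5015
x = 0.0775, y = 0.0833

(0.0775, 0.0833, -0.5015)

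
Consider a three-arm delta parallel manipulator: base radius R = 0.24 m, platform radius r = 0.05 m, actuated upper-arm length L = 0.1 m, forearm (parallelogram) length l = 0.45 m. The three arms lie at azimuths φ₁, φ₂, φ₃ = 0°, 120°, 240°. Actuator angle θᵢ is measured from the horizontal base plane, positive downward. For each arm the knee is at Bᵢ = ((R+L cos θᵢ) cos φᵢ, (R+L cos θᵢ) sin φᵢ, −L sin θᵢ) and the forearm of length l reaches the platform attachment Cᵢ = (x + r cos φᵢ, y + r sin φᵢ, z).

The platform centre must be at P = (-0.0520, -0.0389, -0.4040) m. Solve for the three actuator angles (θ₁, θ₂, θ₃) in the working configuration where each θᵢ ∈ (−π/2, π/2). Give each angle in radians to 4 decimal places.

θ₁ = 0.8728, θ₂ = 0.6108, θ₃ = 0.1744

φ1=0.0° → target in arm frame (-0.0520, -0.0389)
  e−x'=0.2420;  (l²−L²−(e−x')²−y'²−z²)/2L = -0.1540
  √(A²+B²)=0.4709;  θ1 = -1.0311+1.9039 ≈ 0.8728
arm 2 (φ=120.0°): x'=-0.0077, y'=0.0645
  A=0.1977, B=-0.4040, C=(l²−L²−A²−y'²−z²)/(2L)=-0.0698
  √(A²+B²)=0.4498;  θ2 = -1.1157+1.7266 ≈ 0.6108
φ3=240.0° → target in arm frame (0.0597, -0.0256)
  A cos θ + B sin θ = C:  0.1303·cos θ + -0.4040·sin θ = 0.0582
  γ=atan2(-0.4040,0.1303)=-1.2588;  ψ=arccos(0.1372)=1.4332;  θ3=γ+ψ≈0.1744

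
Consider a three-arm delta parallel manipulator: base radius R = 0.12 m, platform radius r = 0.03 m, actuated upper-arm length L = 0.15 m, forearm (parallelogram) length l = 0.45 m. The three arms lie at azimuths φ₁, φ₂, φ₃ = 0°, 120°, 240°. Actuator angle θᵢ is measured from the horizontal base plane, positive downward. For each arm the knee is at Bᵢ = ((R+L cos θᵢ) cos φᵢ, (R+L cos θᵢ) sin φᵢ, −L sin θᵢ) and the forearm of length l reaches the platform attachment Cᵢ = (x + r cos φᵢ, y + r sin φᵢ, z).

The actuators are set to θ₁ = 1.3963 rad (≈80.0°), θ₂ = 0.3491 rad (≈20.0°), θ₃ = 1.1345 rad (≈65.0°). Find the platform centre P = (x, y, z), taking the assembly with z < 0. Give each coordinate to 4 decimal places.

arm 1 at φ=0.0°: e+L cos θ1 = 0.1160;  O1 = (0.1160, 0.0000, -0.1477)
arm 2 at φ=120.0°: e+L cos θ2 = 0.2310;  O2 = (-0.1155, 0.2000, -0.0513)
φ3=240.0°: virtual centre (-0.0767, -0.1328, -0.1359), radius l
eliminate P² terms by subtracting sphere 1 from 2 and 3
plane₁₂: -0.4630x+0.4000y+0.1928z = 0.0207
Cramer: x(z) = -0.0295+0.2188z;  y(z) = 0.0175-0.2288z
sphere 1 gives Az²+Bz+C=0 with A=1.1002, B=0.2237, C=-0.1592;  B²−4AC=0.7506;  roots -0.4954, 0.2921;  negative root z = -0.4954
x = -0.1379, y = 0.1309

(-0.1379, 0.1309, -0.4954)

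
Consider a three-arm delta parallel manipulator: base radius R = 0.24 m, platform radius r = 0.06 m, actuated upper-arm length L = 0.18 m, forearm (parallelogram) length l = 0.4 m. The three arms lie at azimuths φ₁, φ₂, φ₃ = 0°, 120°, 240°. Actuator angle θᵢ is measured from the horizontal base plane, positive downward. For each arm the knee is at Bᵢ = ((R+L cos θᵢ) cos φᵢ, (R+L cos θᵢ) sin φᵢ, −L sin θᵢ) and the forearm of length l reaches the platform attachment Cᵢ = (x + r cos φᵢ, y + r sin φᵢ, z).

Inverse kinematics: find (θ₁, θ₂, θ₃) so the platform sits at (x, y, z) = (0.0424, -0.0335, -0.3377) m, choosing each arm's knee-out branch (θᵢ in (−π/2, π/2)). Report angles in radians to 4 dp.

θ₁ = 0.4364, θ₂ = 0.8725, θ₃ = 0.6108

arm 1 (φ=0.0°): x'=0.0424, y'=-0.0335
  A=0.1376, B=-0.3377, C=(l²−L²−A²−y'²−z²)/(2L)=-0.0180
  θ1 = atan2(B,A) + arccos(C/0.3647) = 0.4364
rotate P by −φ2: (-0.0502, -0.0200, -0.3377)
  A=0.2302, B=-0.3377, C=(l²−L²−A²−y'²−z²)/(2L)=-0.1107
  √(A²+B²)=0.4087;  θ2 = -0.9725+1.8450 ≈ 0.8725
rotate P by −φ3: (0.0078, 0.0535, -0.3377)
  e−x'=0.1722;  (l²−L²−(e−x')²−y'²−z²)/2L = -0.0526
  γ=atan2(-0.3377,0.1722)=-1.0993;  ψ=arccos(-0.1389)=1.7101;  θ3=γ+ψ≈0.6108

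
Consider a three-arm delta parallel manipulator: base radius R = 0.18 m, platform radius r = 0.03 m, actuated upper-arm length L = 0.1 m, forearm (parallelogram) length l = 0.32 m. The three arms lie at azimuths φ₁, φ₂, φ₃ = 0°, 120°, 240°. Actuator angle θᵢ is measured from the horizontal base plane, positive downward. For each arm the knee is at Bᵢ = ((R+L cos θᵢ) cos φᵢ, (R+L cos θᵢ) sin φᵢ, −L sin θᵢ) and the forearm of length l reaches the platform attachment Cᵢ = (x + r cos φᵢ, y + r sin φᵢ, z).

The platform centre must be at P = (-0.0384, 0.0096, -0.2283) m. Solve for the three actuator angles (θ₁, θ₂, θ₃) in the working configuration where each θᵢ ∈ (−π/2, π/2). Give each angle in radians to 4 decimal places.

arm 1 (φ=0.0°): x'=-0.0384, y'=0.0096
  A=0.1884, B=-0.2283, C=(l²−L²−A²−y'²−z²)/(2L)=0.0235
  √(A²+B²)=0.2960;  θ1 = -0.8809+1.4914 ≈ 0.6106
arm 2 (φ=120.0°): x'=0.0275, y'=0.0285
  e−x'=0.1225;  (l²−L²−(e−x')²−y'²−z²)/2L = 0.1223
  θ2 = atan2(B,A) + arccos(C/0.2591) = 0.0007
φ3=240.0° → target in arm frame (0.0109, -0.0381)
  A=0.1391, B=-0.2283, C=(l²−L²−A²−y'²−z²)/(2L)=0.0974
  γ=atan2(-0.2283,0.1391)=-1.0235;  ψ=arccos(0.3643)=1.1979;  θ3=γ+ψ≈0.1744

θ₁ = 0.6106, θ₂ = 0.0007, θ₃ = 0.1744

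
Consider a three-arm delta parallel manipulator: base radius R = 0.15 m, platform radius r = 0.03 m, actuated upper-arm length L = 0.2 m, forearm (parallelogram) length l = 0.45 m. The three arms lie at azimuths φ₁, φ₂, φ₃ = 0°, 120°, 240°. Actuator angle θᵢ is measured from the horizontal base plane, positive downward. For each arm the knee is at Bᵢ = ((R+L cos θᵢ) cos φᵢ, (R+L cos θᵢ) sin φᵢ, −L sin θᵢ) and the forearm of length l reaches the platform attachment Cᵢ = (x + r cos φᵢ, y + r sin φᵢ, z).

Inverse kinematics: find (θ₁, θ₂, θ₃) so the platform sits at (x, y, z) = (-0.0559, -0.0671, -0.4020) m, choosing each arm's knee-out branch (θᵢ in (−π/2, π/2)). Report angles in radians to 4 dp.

φ1=0.0° → target in arm frame (-0.0559, -0.0671)
  A=0.1759, B=-0.4020, C=(l²−L²−A²−y'²−z²)/(2L)=-0.0864
  θ1 = atan2(B,A) + arccos(C/0.4388) = 0.6106
arm 2 (φ=120.0°): x'=-0.0302, y'=0.0820
  A cos θ + B sin θ = C:  0.1502·cos θ + -0.4020·sin θ = -0.0709
  √(A²+B²)=0.4291;  θ2 = -1.2133+1.7368 ≈ 0.5235
rotate P by −φ3: (0.0861, -0.0149, -0.4020)
  A cos θ + B sin θ = C:  0.0339·cos θ + -0.4020·sin θ = -0.0012
  γ=atan2(-0.4020,0.0339)=-1.4866;  ψ=arccos(-0.0030)=1.5738;  θ3=γ+ψ≈0.0872

θ₁ = 0.6106, θ₂ = 0.5235, θ₃ = 0.0872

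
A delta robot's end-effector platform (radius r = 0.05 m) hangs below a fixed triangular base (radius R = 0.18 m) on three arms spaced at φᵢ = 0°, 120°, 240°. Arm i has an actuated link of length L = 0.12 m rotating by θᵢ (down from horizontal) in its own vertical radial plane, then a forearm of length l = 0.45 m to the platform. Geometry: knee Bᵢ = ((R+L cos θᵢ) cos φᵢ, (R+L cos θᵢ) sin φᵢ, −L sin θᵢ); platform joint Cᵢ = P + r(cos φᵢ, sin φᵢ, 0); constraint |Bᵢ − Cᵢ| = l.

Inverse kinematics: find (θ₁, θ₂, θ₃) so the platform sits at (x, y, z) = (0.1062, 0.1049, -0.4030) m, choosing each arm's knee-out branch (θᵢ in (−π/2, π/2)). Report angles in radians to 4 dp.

θ₁ = -0.0873, θ₂ = 0.2621, θ₃ = 1.0475

rotate P by −φ1: (0.1062, 0.1049, -0.4030)
  A=0.0238, B=-0.4030, C=(l²−L²−A²−y'²−z²)/(2L)=0.0588
  √(A²+B²)=0.4037;  θ1 = -1.5118+1.4245 ≈ -0.0873
rotate P by −φ2: (0.0377, -0.1444, -0.4030)
  e−x'=0.0923;  (l²−L²−(e−x')²−y'²−z²)/2L = -0.0153
  γ=atan2(-0.4030,0.0923)=-1.3458;  ψ=arccos(-0.0371)=1.6079;  θ2=γ+ψ≈0.2621
φ3=240.0° → target in arm frame (-0.1439, 0.0395)
  e−x'=0.2739;  (l²−L²−(e−x')²−y'²−z²)/2L = -0.2122
  γ=atan2(-0.4030,0.2739)=-0.9738;  ψ=arccos(-0.4354)=2.0213;  θ3=γ+ψ≈1.0475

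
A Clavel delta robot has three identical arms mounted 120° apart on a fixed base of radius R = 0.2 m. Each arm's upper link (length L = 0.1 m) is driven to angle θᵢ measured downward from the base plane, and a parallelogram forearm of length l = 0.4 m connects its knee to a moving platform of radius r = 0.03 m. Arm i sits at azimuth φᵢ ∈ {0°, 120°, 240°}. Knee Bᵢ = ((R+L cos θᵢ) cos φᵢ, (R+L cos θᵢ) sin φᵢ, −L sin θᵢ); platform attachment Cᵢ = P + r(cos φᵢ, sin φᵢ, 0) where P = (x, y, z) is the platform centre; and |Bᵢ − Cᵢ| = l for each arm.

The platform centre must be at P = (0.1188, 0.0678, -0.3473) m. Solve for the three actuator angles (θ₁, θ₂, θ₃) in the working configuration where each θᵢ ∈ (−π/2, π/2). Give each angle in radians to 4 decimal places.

θ₁ = -0.1748, θ₂ = 0.6976, θ₃ = 1.3961

φ1=0.0° → target in arm frame (0.1188, 0.0678)
  A=0.0512, B=-0.3473, C=(l²−L²−A²−y'²−z²)/(2L)=0.1108
  γ=atan2(-0.3473,0.0512)=-1.4244;  ψ=arccos(0.3157)=1.2496;  θ1=γ+ψ≈-0.1748
arm 2 (φ=120.0°): x'=-0.0007, y'=-0.1368
  e−x'=0.1707;  (l²−L²−(e−x')²−y'²−z²)/2L = -0.0923
  √(A²+B²)=0.3870;  θ2 = -1.1140+1.8116 ≈ 0.6976
φ3=240.0° → target in arm frame (-0.1181, 0.0690)
  e−x'=0.2881;  (l²−L²−(e−x')²−y'²−z²)/2L = -0.2919
  θ3 = atan2(B,A) + arccos(C/0.4513) = 1.3961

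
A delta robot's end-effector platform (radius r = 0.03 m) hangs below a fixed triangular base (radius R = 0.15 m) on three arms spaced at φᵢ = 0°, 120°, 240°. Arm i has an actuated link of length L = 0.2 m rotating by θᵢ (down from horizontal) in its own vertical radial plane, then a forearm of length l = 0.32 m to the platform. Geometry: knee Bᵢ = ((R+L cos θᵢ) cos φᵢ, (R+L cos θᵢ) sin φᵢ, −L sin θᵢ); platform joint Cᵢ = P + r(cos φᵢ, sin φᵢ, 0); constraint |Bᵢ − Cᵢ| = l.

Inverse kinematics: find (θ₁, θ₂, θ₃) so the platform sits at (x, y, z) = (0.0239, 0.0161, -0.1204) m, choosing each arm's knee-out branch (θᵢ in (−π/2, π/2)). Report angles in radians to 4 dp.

arm 1 (φ=0.0°): x'=0.0239, y'=0.0161
  A=0.0961, B=-0.1204, C=(l²−L²−A²−y'²−z²)/(2L)=0.0960
  √(A²+B²)=0.1540;  θ1 = -0.8972+0.8978 ≈ 0.0006
φ2=120.0° → target in arm frame (0.0020, -0.0287)
  e−x'=0.1180;  (l²−L²−(e−x')²−y'²−z²)/2L = 0.0829
  γ=atan2(-0.1204,0.1180)=-0.7954;  ψ=arccos(0.4916)=1.0569;  θ2=γ+ψ≈0.2614
arm 3 (φ=240.0°): x'=-0.0259, y'=0.0126
  A cos θ + B sin θ = C:  0.1459·cos θ + -0.1204·sin θ = 0.0661
  √(A²+B²)=0.1892;  θ3 = -0.6900+1.2136 ≈ 0.5236

θ₁ = 0.0006, θ₂ = 0.2614, θ₃ = 0.5236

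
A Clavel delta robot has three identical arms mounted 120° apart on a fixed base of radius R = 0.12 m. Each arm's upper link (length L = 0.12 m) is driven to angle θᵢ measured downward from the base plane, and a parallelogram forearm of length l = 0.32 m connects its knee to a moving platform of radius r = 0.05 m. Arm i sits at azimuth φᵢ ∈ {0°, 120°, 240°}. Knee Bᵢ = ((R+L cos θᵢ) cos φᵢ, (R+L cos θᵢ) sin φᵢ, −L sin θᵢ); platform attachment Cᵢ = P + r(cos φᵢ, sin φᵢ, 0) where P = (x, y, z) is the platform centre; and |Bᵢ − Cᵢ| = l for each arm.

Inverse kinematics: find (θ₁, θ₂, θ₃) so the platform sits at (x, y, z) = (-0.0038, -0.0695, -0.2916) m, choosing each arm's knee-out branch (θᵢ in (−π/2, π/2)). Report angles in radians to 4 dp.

rotate P by −φ1: (-0.0038, -0.0695, -0.2916)
  A=0.0738, B=-0.2916, C=(l²−L²−A²−y'²−z²)/(2L)=-0.0304
  √(A²+B²)=0.3008;  θ1 = -1.3229+1.6722 ≈ 0.3493
rotate P by −φ2: (-0.0583, 0.0380, -0.2916)
  e−x'=0.1283;  (l²−L²−(e−x')²−y'²−z²)/2L = -0.0622
  √(A²+B²)=0.3186;  θ2 = -1.1563+1.7674 ≈ 0.6111
arm 3 (φ=240.0°): x'=0.0621, y'=0.0315
  e−x'=0.0079;  (l²−L²−(e−x')²−y'²−z²)/2L = 0.0080
  √(A²+B²)=0.2917;  θ3 = -1.5437+1.5434 ≈ -0.0003

θ₁ = 0.3493, θ₂ = 0.6111, θ₃ = -0.0003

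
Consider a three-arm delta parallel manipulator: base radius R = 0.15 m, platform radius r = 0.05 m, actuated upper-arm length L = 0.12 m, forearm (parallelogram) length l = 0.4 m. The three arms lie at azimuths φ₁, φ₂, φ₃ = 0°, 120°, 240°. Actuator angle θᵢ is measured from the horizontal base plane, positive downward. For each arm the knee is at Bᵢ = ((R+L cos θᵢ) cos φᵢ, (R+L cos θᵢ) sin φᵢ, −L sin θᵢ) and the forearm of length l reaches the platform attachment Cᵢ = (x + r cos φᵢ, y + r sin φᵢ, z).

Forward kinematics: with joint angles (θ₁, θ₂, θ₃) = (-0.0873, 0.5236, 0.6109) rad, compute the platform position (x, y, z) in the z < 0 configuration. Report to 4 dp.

(0.0920, 0.0117, -0.3685)

arm 1 at φ=0.0°: ρ1 = 0.2195;  S1 = (0.2195, 0.0000, 0.0105)
S2 = (0.2039·cos120.0°, 0.2039·sin120.0°, -0.0600) = (-0.1020, 0.1766, -0.0600)
S3 = (0.1983·cos240.0°, 0.1983·sin240.0°, -0.0688) = (-0.0991, -0.1717, -0.0688)
|S₂|²−|S₁|² = -0.0031;  |S₃|²−|S₁|² = -0.0042
[-0.6430 0.3532 -0.1409]·P = -0.0031;  [-0.6374 -0.3435 -0.1586]·P = -0.0042
Cramer: x(z) = 0.0058-0.2341z;  y(z) = 0.0017-0.0272z
quadratic in z: (1.0556)z²+(0.0791)z+(-0.1142)=0, √Δ=0.6988 → z ∈ {-0.3685, 0.2936}; z = -0.3685 (taking z<0)
x = 0.0920, y = 0.0117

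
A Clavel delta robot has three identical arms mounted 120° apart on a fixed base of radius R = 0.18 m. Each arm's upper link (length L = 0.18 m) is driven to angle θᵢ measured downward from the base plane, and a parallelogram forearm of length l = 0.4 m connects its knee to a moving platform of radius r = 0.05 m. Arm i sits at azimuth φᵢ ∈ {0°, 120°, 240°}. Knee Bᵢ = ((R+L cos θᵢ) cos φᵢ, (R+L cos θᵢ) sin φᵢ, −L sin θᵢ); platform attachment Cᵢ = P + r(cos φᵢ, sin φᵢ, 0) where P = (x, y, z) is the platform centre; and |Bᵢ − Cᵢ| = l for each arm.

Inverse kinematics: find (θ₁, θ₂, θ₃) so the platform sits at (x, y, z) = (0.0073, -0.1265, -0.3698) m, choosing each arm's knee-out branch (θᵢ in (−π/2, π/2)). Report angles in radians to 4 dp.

φ1=0.0° → target in arm frame (0.0073, -0.1265)
  e−x'=0.1227;  (l²−L²−(e−x')²−y'²−z²)/2L = -0.1117
  γ=atan2(-0.3698,0.1227)=-1.2504;  ψ=arccos(-0.2867)=1.8615;  θ1=γ+ψ≈0.6111
rotate P by −φ2: (-0.1132, 0.0569, -0.3698)
  e−x'=0.2432;  (l²−L²−(e−x')²−y'²−z²)/2L = -0.1987
  γ=atan2(-0.3698,0.2432)=-0.9891;  ψ=arccos(-0.4490)=2.0364;  θ2=γ+ψ≈1.0474
rotate P by −φ3: (0.1059, 0.0696, -0.3698)
  A=0.0241, B=-0.3698, C=(l²−L²−A²−y'²−z²)/(2L)=-0.0405
  √(A²+B²)=0.3706;  θ3 = -1.5057+1.6802 ≈ 0.1745

θ₁ = 0.6111, θ₂ = 1.0474, θ₃ = 0.1745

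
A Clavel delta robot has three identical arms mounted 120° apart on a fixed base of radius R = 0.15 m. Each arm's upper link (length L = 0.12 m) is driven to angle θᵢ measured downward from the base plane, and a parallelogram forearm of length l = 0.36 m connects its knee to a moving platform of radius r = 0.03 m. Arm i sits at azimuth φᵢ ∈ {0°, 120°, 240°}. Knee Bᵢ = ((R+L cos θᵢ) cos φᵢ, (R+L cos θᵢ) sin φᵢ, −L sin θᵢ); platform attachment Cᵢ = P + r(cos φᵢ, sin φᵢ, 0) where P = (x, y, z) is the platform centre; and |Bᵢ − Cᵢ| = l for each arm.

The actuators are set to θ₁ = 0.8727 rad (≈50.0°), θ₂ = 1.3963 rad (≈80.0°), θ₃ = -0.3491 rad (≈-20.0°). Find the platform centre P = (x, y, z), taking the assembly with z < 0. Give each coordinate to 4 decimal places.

(-0.0273, -0.1814, -0.3072)

φ1=0.0°: virtual centre (0.1971, 0.0000, -0.0919), radius l
arm 2 at φ=120.0°: ρ2 = 0.1408;  O2 = (-0.0704, 0.1220, -0.1182)
O3 = (0.2328·cos240.0°, 0.2328·sin240.0°, 0.0410) = (-0.1164, -0.2016, 0.0410)
eliminate P² terms by subtracting sphere 1 from 2 and 3
linear system: -0.5351x+0.2439y = -0.0135−-0.0525z; -0.6270x+-0.4032y = 0.0086−0.2659z
det = 0.3687;  x = 0.0091+0.1186z,  y = -0.0354+0.4753z
sphere 1 gives Az²+Bz+C=0 with A=1.2399, B=0.1056, C=-0.0845;  B²−4AC=0.4305;  roots -0.3072, 0.2220;  negative root z = -0.3072
x = -0.0273, y = -0.1814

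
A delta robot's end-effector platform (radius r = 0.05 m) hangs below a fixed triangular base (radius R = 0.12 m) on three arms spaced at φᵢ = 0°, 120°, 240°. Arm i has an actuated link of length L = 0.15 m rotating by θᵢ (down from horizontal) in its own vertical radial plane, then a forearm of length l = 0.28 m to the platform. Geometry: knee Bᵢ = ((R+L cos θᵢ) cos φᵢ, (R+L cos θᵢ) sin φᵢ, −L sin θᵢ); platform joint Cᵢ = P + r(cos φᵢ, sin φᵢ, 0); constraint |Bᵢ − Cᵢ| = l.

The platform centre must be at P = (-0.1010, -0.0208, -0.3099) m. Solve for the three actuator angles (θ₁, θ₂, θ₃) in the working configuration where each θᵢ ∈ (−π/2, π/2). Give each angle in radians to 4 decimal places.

arm 1 (φ=0.0°): x'=-0.1010, y'=-0.0208
  e−x'=0.1710;  (l²−L²−(e−x')²−y'²−z²)/2L = -0.2327
  θ1 = atan2(B,A) + arccos(C/0.3539) = 1.2217
arm 2 (φ=120.0°): x'=0.0325, y'=0.0979
  A cos θ + B sin θ = C:  0.0375·cos θ + -0.3099·sin θ = -0.1704
  √(A²+B²)=0.3122;  θ2 = -1.4503+2.1483 ≈ 0.6979
φ3=240.0° → target in arm frame (0.0685, -0.0771)
  A cos θ + B sin θ = C:  0.0015·cos θ + -0.3099·sin θ = -0.1536
  γ=atan2(-0.3099,0.0015)=-1.5660;  ψ=arccos(-0.4956)=2.0894;  θ3=γ+ψ≈0.5234

θ₁ = 1.2217, θ₂ = 0.6979, θ₃ = 0.5234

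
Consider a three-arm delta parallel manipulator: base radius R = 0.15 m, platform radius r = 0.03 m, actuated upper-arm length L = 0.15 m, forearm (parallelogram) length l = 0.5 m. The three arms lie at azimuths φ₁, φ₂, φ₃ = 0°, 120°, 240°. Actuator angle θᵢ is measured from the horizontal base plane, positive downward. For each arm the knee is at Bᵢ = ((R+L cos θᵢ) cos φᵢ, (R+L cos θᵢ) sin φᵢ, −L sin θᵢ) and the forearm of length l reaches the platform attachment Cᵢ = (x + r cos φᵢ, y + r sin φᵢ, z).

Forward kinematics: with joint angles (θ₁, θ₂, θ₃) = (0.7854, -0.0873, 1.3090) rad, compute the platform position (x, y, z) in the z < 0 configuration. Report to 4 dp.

(-0.0190, 0.2346, -0.4734)

φ1=0.0°: virtual centre (0.2261, 0.0000, -0.1061), radius l
arm 2 at φ=120.0°: ρ2 = 0.2694;  S2 = (-0.1347, 0.2333, 0.0131)
S3 = (0.1588·cos240.0°, 0.1588·sin240.0°, -0.1449) = (-0.0794, -0.1375, -0.1449)
subtract pairs → two planes through P
linear system: -0.7216x+0.4667y = 0.0104−0.2383z; -0.6110x+-0.2751y = -0.0161−-0.0776z
Cramer: x(z) = 0.0097+0.0606z;  y(z) = 0.0372-0.4169z
quadratic in z: (1.1775)z²+(0.1549)z+(-0.1905)=0, √Δ=0.9599 → z ∈ {-0.4734, 0.3418}; z = -0.4734 (taking z<0)
x = -0.0190, y = 0.2346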